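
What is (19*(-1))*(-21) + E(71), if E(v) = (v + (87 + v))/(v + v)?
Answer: 56887/142 ≈ 400.61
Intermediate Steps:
E(v) = (87 + 2*v)/(2*v) (E(v) = (87 + 2*v)/((2*v)) = (87 + 2*v)*(1/(2*v)) = (87 + 2*v)/(2*v))
(19*(-1))*(-21) + E(71) = (19*(-1))*(-21) + (87/2 + 71)/71 = -19*(-21) + (1/71)*(229/2) = 399 + 229/142 = 56887/142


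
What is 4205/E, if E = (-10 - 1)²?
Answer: 4205/121 ≈ 34.752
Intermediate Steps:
E = 121 (E = (-11)² = 121)
4205/E = 4205/121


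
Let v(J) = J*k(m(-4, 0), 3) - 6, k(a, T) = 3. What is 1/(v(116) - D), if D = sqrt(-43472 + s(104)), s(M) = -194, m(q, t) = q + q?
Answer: 171/80315 + I*sqrt(43666)/160630 ≈ 0.0021291 + 0.0013009*I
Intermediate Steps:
m(q, t) = 2*q
v(J) = -6 + 3*J (v(J) = J*3 - 6 = 3*J - 6 = -6 + 3*J)
D = I*sqrt(43666) (D = sqrt(-43472 - 194) = sqrt(-43666) = I*sqrt(43666) ≈ 208.96*I)
1/(v(116) - D) = 1/((-6 + 3*116) - I*sqrt(43666)) = 1/((-6 + 348) - I*sqrt(43666)) = 1/(342 - I*sqrt(43666))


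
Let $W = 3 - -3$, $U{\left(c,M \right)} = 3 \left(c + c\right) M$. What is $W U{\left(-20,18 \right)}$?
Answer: $-12960$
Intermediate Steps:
$U{\left(c,M \right)} = 6 M c$ ($U{\left(c,M \right)} = 3 \cdot 2 c M = 6 c M = 6 M c$)
$W = 6$ ($W = 3 + 3 = 6$)
$W U{\left(-20,18 \right)} = 6 \cdot 6 \cdot 18 \left(-20\right) = 6 \left(-2160\right) = -12960$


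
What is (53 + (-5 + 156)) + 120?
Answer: 324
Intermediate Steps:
(53 + (-5 + 156)) + 120 = (53 + 151) + 120 = 204 + 120 = 324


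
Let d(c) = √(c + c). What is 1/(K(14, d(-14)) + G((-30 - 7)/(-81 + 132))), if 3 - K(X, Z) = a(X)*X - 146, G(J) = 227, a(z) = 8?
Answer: 1/264 ≈ 0.0037879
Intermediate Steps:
d(c) = √2*√c (d(c) = √(2*c) = √2*√c)
K(X, Z) = 149 - 8*X (K(X, Z) = 3 - (8*X - 146) = 3 - (-146 + 8*X) = 3 + (146 - 8*X) = 149 - 8*X)
1/(K(14, d(-14)) + G((-30 - 7)/(-81 + 132))) = 1/((149 - 8*14) + 227) = 1/((149 - 112) + 227) = 1/(37 + 227) = 1/264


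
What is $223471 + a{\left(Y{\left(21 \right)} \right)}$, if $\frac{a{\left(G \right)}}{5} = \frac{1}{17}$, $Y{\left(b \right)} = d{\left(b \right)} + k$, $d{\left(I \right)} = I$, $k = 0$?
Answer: $\frac{3799012}{17} \approx 2.2347 \cdot 10^{5}$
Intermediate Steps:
$Y{\left(b \right)} = b$ ($Y{\left(b \right)} = b + 0 = b$)
$a{\left(G \right)} = \frac{5}{17}$
$223471 + a{\left(Y{\left(21 \right)} \right)} = 223471 + \frac{5}{17} = \frac{3799012}{17}$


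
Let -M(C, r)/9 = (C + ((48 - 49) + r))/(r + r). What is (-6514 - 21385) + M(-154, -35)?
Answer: -195464/7 ≈ -27923.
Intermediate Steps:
M(C, r) = -9*(-1 + C + r)/(2*r) (M(C, r) = -9*(C + ((48 - 49) + r))/(r + r) = -9*(C + (-1 + r))/(2*r) = -9*(-1 + C + r)*1/(2*r) = -9*(-1 + C + r)/(2*r))
(-6514 - 21385) + M(-154, -35) = (-6514 - 21385) + (9/2)*(1 - 1*(-154) - 1*(-35))/(-35) = -27899 + (9/2)*(-1/35)*(1 + 154 + 35) = -27899 + (9/2)*(-1/35)*190 = -27899 - 171/7 = -195464/7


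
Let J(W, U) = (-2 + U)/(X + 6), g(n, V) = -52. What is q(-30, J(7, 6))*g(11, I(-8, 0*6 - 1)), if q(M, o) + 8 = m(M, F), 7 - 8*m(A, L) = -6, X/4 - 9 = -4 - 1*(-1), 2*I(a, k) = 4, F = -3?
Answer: 663/2 ≈ 331.50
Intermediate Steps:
I(a, k) = 2 (I(a, k) = (½)*4 = 2)
X = 24 (X = 36 + 4*(-4 - 1*(-1)) = 36 + 4*(-4 + 1) = 36 + 4*(-3) = 36 - 12 = 24)
J(W, U) = -1/15 + U/30 (J(W, U) = (-2 + U)/(24 + 6) = (-2 + U)/30 = (-2 + U)*(1/30) = -1/15 + U/30)
m(A, L) = 13/8 (m(A, L) = 7/8 - ⅛*(-6) = 7/8 + ¾ = 13/8)
q(M, o) = -51/8 (q(M, o) = -8 + 13/8 = -51/8)
q(-30, J(7, 6))*g(11, I(-8, 0*6 - 1)) = -51/8*(-52) = 663/2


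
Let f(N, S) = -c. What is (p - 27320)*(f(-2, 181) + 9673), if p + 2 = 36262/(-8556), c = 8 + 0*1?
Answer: -1129854418255/4278 ≈ -2.6411e+8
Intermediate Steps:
c = 8 (c = 8 + 0 = 8)
f(N, S) = -8 (f(N, S) = -1*8 = -8)
p = -26687/4278 (p = -2 + 36262/(-8556) = -2 + 36262*(-1/8556) = -2 - 18131/4278 = -26687/4278 ≈ -6.2382)
(p - 27320)*(f(-2, 181) + 9673) = (-26687/4278 - 27320)*(-8 + 9673) = -116901647/4278*9665 = -1129854418255/4278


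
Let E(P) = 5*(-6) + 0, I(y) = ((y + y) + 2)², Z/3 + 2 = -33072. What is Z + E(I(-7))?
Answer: -99252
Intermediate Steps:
Z = -99222 (Z = -6 + 3*(-33072) = -6 - 99216 = -99222)
I(y) = (2 + 2*y)² (I(y) = (2*y + 2)² = (2 + 2*y)²)
E(P) = -30 (E(P) = -30 + 0 = -30)
Z + E(I(-7)) = -99222 - 30 = -99252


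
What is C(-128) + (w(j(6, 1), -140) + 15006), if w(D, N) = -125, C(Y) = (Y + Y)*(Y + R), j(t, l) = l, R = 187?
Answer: -223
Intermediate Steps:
C(Y) = 2*Y*(187 + Y) (C(Y) = (Y + Y)*(Y + 187) = (2*Y)*(187 + Y) = 2*Y*(187 + Y))
C(-128) + (w(j(6, 1), -140) + 15006) = 2*(-128)*(187 - 128) + (-125 + 15006) = 2*(-128)*59 + 14881 = -15104 + 14881 = -223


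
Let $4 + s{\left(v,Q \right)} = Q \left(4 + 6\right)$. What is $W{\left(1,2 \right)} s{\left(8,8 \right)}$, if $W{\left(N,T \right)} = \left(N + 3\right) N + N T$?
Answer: $456$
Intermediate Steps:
$s{\left(v,Q \right)} = -4 + 10 Q$ ($s{\left(v,Q \right)} = -4 + Q \left(4 + 6\right) = -4 + Q 10 = -4 + 10 Q$)
$W{\left(N,T \right)} = N T + N \left(3 + N\right)$ ($W{\left(N,T \right)} = \left(3 + N\right) N + N T = N \left(3 + N\right) + N T = N T + N \left(3 + N\right)$)
$W{\left(1,2 \right)} s{\left(8,8 \right)} = 1 \left(3 + 1 + 2\right) \left(-4 + 10 \cdot 8\right) = 1 \cdot 6 \left(-4 + 80\right) = 6 \cdot 76 = 456$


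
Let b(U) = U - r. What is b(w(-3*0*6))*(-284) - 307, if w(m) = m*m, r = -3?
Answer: -1159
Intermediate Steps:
w(m) = m²
b(U) = 3 + U (b(U) = U - 1*(-3) = U + 3 = 3 + U)
b(w(-3*0*6))*(-284) - 307 = (3 + (-3*0*6)²)*(-284) - 307 = (3 + (0*6)²)*(-284) - 307 = (3 + 0²)*(-284) - 307 = (3 + 0)*(-284) - 307 = 3*(-284) - 307 = -852 - 307 = -1159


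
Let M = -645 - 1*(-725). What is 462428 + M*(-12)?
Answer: 461468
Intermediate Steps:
M = 80 (M = -645 + 725 = 80)
462428 + M*(-12) = 462428 + 80*(-12) = 462428 - 960 = 461468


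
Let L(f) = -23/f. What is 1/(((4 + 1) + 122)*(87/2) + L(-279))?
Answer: 558/3082717 ≈ 0.00018101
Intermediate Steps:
1/(((4 + 1) + 122)*(87/2) + L(-279)) = 1/(((4 + 1) + 122)*(87/2) - 23/(-279)) = 1/((5 + 122)*(87*(1/2)) - 23*(-1/279)) = 1/(127*(87/2) + 23/279) = 1/(11049/2 + 23/279) = 1/(3082717/558) = 558/3082717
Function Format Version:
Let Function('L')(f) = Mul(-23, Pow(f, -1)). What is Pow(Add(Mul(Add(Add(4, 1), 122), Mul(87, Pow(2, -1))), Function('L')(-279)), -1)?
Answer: Rational(558, 3082717) ≈ 0.00018101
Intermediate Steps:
Pow(Add(Mul(Add(Add(4, 1), 122), Mul(87, Pow(2, -1))), Function('L')(-279)), -1) = Pow(Add(Mul(Add(Add(4, 1), 122), Mul(87, Pow(2, -1))), Mul(-23, Pow(-279, -1))), -1) = Pow(Add(Mul(Add(5, 122), Mul(87, Rational(1, 2))), Mul(-23, Rational(-1, 279))), -1) = Pow(Add(Mul(127, Rational(87, 2)), Rational(23, 279)), -1) = Pow(Add(Rational(11049, 2), Rational(23, 279)), -1) = Pow(Rational(3082717, 558), -1) = Rational(558, 3082717)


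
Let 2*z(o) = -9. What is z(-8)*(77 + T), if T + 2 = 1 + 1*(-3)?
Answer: -657/2 ≈ -328.50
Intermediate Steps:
z(o) = -9/2 (z(o) = (1/2)*(-9) = -9/2)
T = -4 (T = -2 + (1 + 1*(-3)) = -2 + (1 - 3) = -2 - 2 = -4)
z(-8)*(77 + T) = -9*(77 - 4)/2 = -9/2*73 = -657/2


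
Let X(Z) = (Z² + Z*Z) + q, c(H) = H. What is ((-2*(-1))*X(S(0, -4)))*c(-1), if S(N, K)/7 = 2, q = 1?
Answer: -786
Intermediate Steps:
S(N, K) = 14 (S(N, K) = 7*2 = 14)
X(Z) = 1 + 2*Z² (X(Z) = (Z² + Z*Z) + 1 = (Z² + Z²) + 1 = 2*Z² + 1 = 1 + 2*Z²)
((-2*(-1))*X(S(0, -4)))*c(-1) = ((-2*(-1))*(1 + 2*14²))*(-1) = (2*(1 + 2*196))*(-1) = (2*(1 + 392))*(-1) = (2*393)*(-1) = 786*(-1) = -786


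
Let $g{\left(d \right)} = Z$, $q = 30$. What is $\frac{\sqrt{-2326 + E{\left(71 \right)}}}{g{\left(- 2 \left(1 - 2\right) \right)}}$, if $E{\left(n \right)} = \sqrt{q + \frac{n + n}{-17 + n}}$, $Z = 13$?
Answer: $\frac{\sqrt{-20934 + \sqrt{2643}}}{39} \approx 3.7053 i$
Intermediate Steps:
$g{\left(d \right)} = 13$
$E{\left(n \right)} = \sqrt{30 + \frac{2 n}{-17 + n}}$ ($E{\left(n \right)} = \sqrt{30 + \frac{n + n}{-17 + n}} = \sqrt{30 + \frac{2 n}{-17 + n}}$)
$\frac{\sqrt{-2326 + E{\left(71 \right)}}}{g{\left(- 2 \left(1 - 2\right) \right)}} = \frac{\sqrt{-2326 + \sqrt{2} \sqrt{\frac{-255 + 16 \cdot 71}{-17 + 71}}}}{13} = \sqrt{-2326 + \sqrt{2} \sqrt{\frac{-255 + 1136}{54}}} \cdot \frac{1}{13} = \sqrt{-2326 + \sqrt{2} \sqrt{\frac{1}{54} \cdot 881}} \cdot \frac{1}{13} = \sqrt{-2326 + \sqrt{2} \sqrt{\frac{881}{54}}} \cdot \frac{1}{13} = \sqrt{-2326 + \sqrt{2} \frac{\sqrt{5286}}{18}} \cdot \frac{1}{13} = \sqrt{-2326 + \frac{\sqrt{2643}}{9}} \cdot \frac{1}{13} = \frac{\sqrt{-2326 + \frac{\sqrt{2643}}{9}}}{13}$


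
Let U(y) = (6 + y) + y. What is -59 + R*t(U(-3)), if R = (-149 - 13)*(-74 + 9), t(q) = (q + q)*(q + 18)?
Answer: -59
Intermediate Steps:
U(y) = 6 + 2*y
t(q) = 2*q*(18 + q) (t(q) = (2*q)*(18 + q) = 2*q*(18 + q))
R = 10530 (R = -162*(-65) = 10530)
-59 + R*t(U(-3)) = -59 + 10530*(2*(6 + 2*(-3))*(18 + (6 + 2*(-3)))) = -59 + 10530*(2*(6 - 6)*(18 + (6 - 6))) = -59 + 10530*(2*0*(18 + 0)) = -59 + 10530*(2*0*18) = -59 + 10530*0 = -59 + 0 = -59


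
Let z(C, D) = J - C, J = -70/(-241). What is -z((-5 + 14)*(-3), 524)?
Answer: -6577/241 ≈ -27.290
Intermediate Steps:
J = 70/241 (J = -70*(-1/241) = 70/241 ≈ 0.29046)
z(C, D) = 70/241 - C
-z((-5 + 14)*(-3), 524) = -(70/241 - (-5 + 14)*(-3)) = -(70/241 - 9*(-3)) = -(70/241 - 1*(-27)) = -(70/241 + 27) = -1*6577/241 = -6577/241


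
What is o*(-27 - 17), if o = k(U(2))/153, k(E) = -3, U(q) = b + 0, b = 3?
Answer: 44/51 ≈ 0.86275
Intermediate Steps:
U(q) = 3 (U(q) = 3 + 0 = 3)
o = -1/51 (o = -3/153 = -3*1/153 = -1/51 ≈ -0.019608)
o*(-27 - 17) = -(-27 - 17)/51 = -1/51*(-44) = 44/51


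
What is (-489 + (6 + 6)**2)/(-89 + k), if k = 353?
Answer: -115/88 ≈ -1.3068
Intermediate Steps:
(-489 + (6 + 6)**2)/(-89 + k) = (-489 + (6 + 6)**2)/(-89 + 353) = (-489 + 12**2)/264 = (-489 + 144)*(1/264) = -345*1/264 = -115/88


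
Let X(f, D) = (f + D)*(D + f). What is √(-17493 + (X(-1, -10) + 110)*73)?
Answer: 3*I*√70 ≈ 25.1*I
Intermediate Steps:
X(f, D) = (D + f)² (X(f, D) = (D + f)*(D + f) = (D + f)²)
√(-17493 + (X(-1, -10) + 110)*73) = √(-17493 + ((-10 - 1)² + 110)*73) = √(-17493 + ((-11)² + 110)*73) = √(-17493 + (121 + 110)*73) = √(-17493 + 231*73) = √(-17493 + 16863) = √(-630) = 3*I*√70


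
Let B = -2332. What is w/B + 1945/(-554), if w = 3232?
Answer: -1581567/322982 ≈ -4.8968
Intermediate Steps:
w/B + 1945/(-554) = 3232/(-2332) + 1945/(-554) = 3232*(-1/2332) + 1945*(-1/554) = -808/583 - 1945/554 = -1581567/322982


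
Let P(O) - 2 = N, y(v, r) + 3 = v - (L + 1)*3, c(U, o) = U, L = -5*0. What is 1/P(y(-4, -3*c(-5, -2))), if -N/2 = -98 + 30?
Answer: 1/138 ≈ 0.0072464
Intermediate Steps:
L = 0
y(v, r) = -6 + v (y(v, r) = -3 + (v - (0 + 1)*3) = -3 + (v - 3) = -3 + (-3 + v) = -6 + v)
N = 136 (N = -2*(-98 + 30) = -2*(-68) = 136)
P(O) = 138 (P(O) = 2 + 136 = 138)
1/P(y(-4, -3*c(-5, -2))) = 1/138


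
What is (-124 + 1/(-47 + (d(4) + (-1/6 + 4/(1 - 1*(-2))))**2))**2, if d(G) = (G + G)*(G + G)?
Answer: 351465006760000/22858113721 ≈ 15376.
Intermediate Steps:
d(G) = 4*G**2 (d(G) = (2*G)*(2*G) = 4*G**2)
(-124 + 1/(-47 + (d(4) + (-1/6 + 4/(1 - 1*(-2))))**2))**2 = (-124 + 1/(-47 + (4*4**2 + (-1/6 + 4/(1 - 1*(-2))))**2))**2 = (-124 + 1/(-47 + (4*16 + (-1*1/6 + 4/(1 + 2)))**2))**2 = (-124 + 1/(-47 + (64 + (-1/6 + 4/3))**2))**2 = (-124 + 1/(-47 + (64 + 7/6)**2))**2 = (-124 + 1/(-47 + (391/6)**2))**2 = (-124 + 1/(-47 + 152881/36))**2 = (-124 + 1/(151189/36))**2 = (-124 + 36/151189)**2 = (-18747400/151189)**2 = 351465006760000/22858113721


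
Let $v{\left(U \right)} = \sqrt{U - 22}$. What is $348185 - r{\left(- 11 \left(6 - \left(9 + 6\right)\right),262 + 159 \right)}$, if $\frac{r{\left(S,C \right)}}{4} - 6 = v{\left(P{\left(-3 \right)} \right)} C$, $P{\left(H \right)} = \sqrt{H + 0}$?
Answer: $348161 - 1684 \sqrt{-22 + i \sqrt{3}} \approx 3.4785 \cdot 10^{5} - 7904.8 i$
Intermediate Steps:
$P{\left(H \right)} = \sqrt{H}$
$v{\left(U \right)} = \sqrt{-22 + U}$
$r{\left(S,C \right)} = 24 + 4 C \sqrt{-22 + i \sqrt{3}}$ ($r{\left(S,C \right)} = 24 + 4 \sqrt{-22 + \sqrt{-3}} C = 24 + 4 \sqrt{-22 + i \sqrt{3}} C = 24 + 4 C \sqrt{-22 + i \sqrt{3}}$)
$348185 - r{\left(- 11 \left(6 - \left(9 + 6\right)\right),262 + 159 \right)} = 348185 - \left(24 + 4 \left(262 + 159\right) \sqrt{-22 + i \sqrt{3}}\right) = 348185 - \left(24 + 4 \cdot 421 \sqrt{-22 + i \sqrt{3}}\right) = 348185 - \left(24 + 1684 \sqrt{-22 + i \sqrt{3}}\right) = 348161 - 1684 \sqrt{-22 + i \sqrt{3}}$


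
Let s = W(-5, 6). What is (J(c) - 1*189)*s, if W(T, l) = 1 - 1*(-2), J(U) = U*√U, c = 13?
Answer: -567 + 39*√13 ≈ -426.38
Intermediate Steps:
J(U) = U^(3/2)
W(T, l) = 3 (W(T, l) = 1 + 2 = 3)
s = 3
(J(c) - 1*189)*s = (13^(3/2) - 1*189)*3 = (13*√13 - 189)*3 = (-189 + 13*√13)*3 = -567 + 39*√13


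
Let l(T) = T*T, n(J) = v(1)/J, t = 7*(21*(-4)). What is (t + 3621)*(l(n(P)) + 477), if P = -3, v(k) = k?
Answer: 1447078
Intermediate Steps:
t = -588 (t = 7*(-84) = -588)
n(J) = 1/J
l(T) = T**2
(t + 3621)*(l(n(P)) + 477) = (-588 + 3621)*((1/(-3))**2 + 477) = 3033*((-1/3)**2 + 477) = 3033*(1/9 + 477) = 3033*(4294/9) = 1447078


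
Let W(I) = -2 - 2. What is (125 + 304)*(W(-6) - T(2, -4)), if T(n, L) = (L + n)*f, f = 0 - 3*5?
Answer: -14586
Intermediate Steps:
f = -15 (f = 0 - 15 = -15)
T(n, L) = -15*L - 15*n (T(n, L) = (L + n)*(-15) = -15*L - 15*n)
W(I) = -4
(125 + 304)*(W(-6) - T(2, -4)) = (125 + 304)*(-4 - (-15*(-4) - 15*2)) = 429*(-4 - (60 - 30)) = 429*(-4 - 1*30) = 429*(-4 - 30) = 429*(-34) = -14586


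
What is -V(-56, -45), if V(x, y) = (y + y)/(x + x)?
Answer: -45/56 ≈ -0.80357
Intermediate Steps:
V(x, y) = y/x (V(x, y) = (2*y)/((2*x)) = (2*y)*(1/(2*x)) = y/x)
-V(-56, -45) = -(-45)/(-56) = -(-45)*(-1)/56 = -1*45/56 = -45/56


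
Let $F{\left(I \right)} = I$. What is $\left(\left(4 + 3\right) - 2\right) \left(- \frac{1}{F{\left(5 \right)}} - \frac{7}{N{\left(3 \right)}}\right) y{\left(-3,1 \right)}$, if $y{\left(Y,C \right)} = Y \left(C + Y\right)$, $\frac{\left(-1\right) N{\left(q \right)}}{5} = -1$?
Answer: $-48$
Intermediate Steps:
$N{\left(q \right)} = 5$ ($N{\left(q \right)} = \left(-5\right) \left(-1\right) = 5$)
$\left(\left(4 + 3\right) - 2\right) \left(- \frac{1}{F{\left(5 \right)}} - \frac{7}{N{\left(3 \right)}}\right) y{\left(-3,1 \right)} = \left(\left(4 + 3\right) - 2\right) \left(- \frac{1}{5} - \frac{7}{5}\right) \left(- 3 \left(1 - 3\right)\right) = \left(7 - 2\right) \left(\left(-1\right) \frac{1}{5} - \frac{7}{5}\right) \left(\left(-3\right) \left(-2\right)\right) = 5 \left(- \frac{1}{5} - \frac{7}{5}\right) 6 = 5 \left(- \frac{8}{5}\right) 6 = \left(-8\right) 6 = -48$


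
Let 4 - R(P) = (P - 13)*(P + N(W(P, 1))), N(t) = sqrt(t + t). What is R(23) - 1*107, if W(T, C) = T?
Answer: -333 - 10*sqrt(46) ≈ -400.82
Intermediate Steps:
N(t) = sqrt(2)*sqrt(t) (N(t) = sqrt(2*t) = sqrt(2)*sqrt(t))
R(P) = 4 - (-13 + P)*(P + sqrt(2)*sqrt(P)) (R(P) = 4 - (P - 13)*(P + sqrt(2)*sqrt(P)) = 4 - (-13 + P)*(P + sqrt(2)*sqrt(P)))
R(23) - 1*107 = (4 - 1*23**2 + 13*23 - sqrt(2)*23**(3/2) + 13*sqrt(2)*sqrt(23)) - 1*107 = (4 - 1*529 + 299 - sqrt(2)*23*sqrt(23) + 13*sqrt(46)) - 107 = (4 - 529 + 299 - 23*sqrt(46) + 13*sqrt(46)) - 107 = (-226 - 10*sqrt(46)) - 107 = -333 - 10*sqrt(46)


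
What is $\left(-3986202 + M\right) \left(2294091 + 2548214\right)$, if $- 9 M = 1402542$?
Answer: $-20057021002200$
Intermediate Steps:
$M = -155838$ ($M = \left(- \frac{1}{9}\right) 1402542 = -155838$)
$\left(-3986202 + M\right) \left(2294091 + 2548214\right) = \left(-3986202 - 155838\right) \left(2294091 + 2548214\right) = \left(-4142040\right) 4842305 = -20057021002200$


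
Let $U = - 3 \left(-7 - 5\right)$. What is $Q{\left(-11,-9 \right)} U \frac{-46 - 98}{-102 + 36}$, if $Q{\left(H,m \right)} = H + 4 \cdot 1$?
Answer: $- \frac{6048}{11} \approx -549.82$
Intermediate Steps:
$Q{\left(H,m \right)} = 4 + H$ ($Q{\left(H,m \right)} = H + 4 = 4 + H$)
$U = 36$ ($U = \left(-3\right) \left(-12\right) = 36$)
$Q{\left(-11,-9 \right)} U \frac{-46 - 98}{-102 + 36} = \left(4 - 11\right) 36 \frac{-46 - 98}{-102 + 36} = \left(-7\right) 36 \left(- \frac{144}{-66}\right) = - 252 \left(\left(-144\right) \left(- \frac{1}{66}\right)\right) = \left(-252\right) \frac{24}{11} = - \frac{6048}{11}$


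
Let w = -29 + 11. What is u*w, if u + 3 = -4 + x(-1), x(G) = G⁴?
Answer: 108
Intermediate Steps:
w = -18
u = -6 (u = -3 + (-4 + (-1)⁴) = -3 + (-4 + 1) = -3 - 3 = -6)
u*w = -6*(-18) = 108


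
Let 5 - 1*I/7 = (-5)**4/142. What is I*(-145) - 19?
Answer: -88973/142 ≈ -626.57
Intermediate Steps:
I = 595/142 (I = 35 - 7*(-5)**4/142 = 35 - 4375/142 = 595/142 ≈ 4.1901)
I*(-145) - 19 = (595/142)*(-145) - 19 = -86275/142 - 19 = -88973/142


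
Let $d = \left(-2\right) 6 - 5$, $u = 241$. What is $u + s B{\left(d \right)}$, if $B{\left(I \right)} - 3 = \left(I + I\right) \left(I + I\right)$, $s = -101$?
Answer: $-116818$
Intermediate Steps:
$d = -17$ ($d = -12 - 5 = -17$)
$B{\left(I \right)} = 3 + 4 I^{2}$ ($B{\left(I \right)} = 3 + \left(I + I\right) \left(I + I\right) = 3 + 2 I 2 I = 3 + 4 I^{2}$)
$u + s B{\left(d \right)} = 241 - 101 \left(3 + 4 \left(-17\right)^{2}\right) = 241 - 101 \left(3 + 4 \cdot 289\right) = 241 - 101 \left(3 + 1156\right) = 241 - 117059 = -116818$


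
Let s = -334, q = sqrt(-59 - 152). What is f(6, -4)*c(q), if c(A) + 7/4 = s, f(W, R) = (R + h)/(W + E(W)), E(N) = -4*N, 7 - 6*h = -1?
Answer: -1343/27 ≈ -49.741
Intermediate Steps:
h = 4/3 (h = 7/6 - 1/6*(-1) = 7/6 + 1/6 = 4/3 ≈ 1.3333)
q = I*sqrt(211) (q = sqrt(-211) = I*sqrt(211) ≈ 14.526*I)
f(W, R) = -(4/3 + R)/(3*W) (f(W, R) = (R + 4/3)/(W - 4*W) = (4/3 + R)/((-3*W)) = (4/3 + R)*(-1/(3*W)) = -(4/3 + R)/(3*W))
c(A) = -1343/4 (c(A) = -7/4 - 334 = -1343/4)
f(6, -4)*c(q) = ((1/9)*(-4 - 3*(-4))/6)*(-1343/4) = ((1/9)*(1/6)*(-4 + 12))*(-1343/4) = ((1/9)*(1/6)*8)*(-1343/4) = (4/27)*(-1343/4) = -1343/27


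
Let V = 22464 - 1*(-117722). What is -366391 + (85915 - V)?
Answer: -420662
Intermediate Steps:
V = 140186 (V = 22464 + 117722 = 140186)
-366391 + (85915 - V) = -366391 + (85915 - 1*140186) = -366391 + (85915 - 140186) = -366391 - 54271 = -420662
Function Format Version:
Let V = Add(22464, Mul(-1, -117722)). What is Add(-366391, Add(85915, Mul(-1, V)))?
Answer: -420662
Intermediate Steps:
V = 140186 (V = Add(22464, 117722) = 140186)
Add(-366391, Add(85915, Mul(-1, V))) = Add(-366391, Add(85915, Mul(-1, 140186))) = Add(-366391, Add(85915, -140186)) = Add(-366391, -54271) = -420662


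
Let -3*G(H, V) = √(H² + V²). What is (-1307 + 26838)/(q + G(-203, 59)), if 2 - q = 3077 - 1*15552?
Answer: 2866952583/1401035071 + 76593*√44690/1401035071 ≈ 2.0579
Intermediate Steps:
q = 12477 (q = 2 - (3077 - 1*15552) = 2 - (3077 - 15552) = 2 - 1*(-12475) = 2 + 12475 = 12477)
G(H, V) = -√(H² + V²)/3
(-1307 + 26838)/(q + G(-203, 59)) = (-1307 + 26838)/(12477 - √((-203)² + 59²)/3) = 25531/(12477 - √(41209 + 3481)/3) = 25531/(12477 - √44690/3)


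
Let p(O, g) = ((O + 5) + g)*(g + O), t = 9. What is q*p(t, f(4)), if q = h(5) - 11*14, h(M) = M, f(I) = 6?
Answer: -44700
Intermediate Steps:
p(O, g) = (O + g)*(5 + O + g) (p(O, g) = ((5 + O) + g)*(O + g) = (5 + O + g)*(O + g) = (O + g)*(5 + O + g))
q = -149 (q = 5 - 11*14 = 5 - 154 = -149)
q*p(t, f(4)) = -149*(9**2 + 6**2 + 5*9 + 5*6 + 2*9*6) = -149*(81 + 36 + 45 + 30 + 108) = -149*300 = -44700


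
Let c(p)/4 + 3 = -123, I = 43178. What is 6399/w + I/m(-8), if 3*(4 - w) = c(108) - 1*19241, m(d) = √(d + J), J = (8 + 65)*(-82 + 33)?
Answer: 19197/19757 - 43178*I*√3585/3585 ≈ 0.97166 - 721.14*I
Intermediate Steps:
c(p) = -504 (c(p) = -12 + 4*(-123) = -12 - 492 = -504)
J = -3577 (J = 73*(-49) = -3577)
m(d) = √(-3577 + d) (m(d) = √(d - 3577) = √(-3577 + d))
w = 19757/3 (w = 4 - (-504 - 1*19241)/3 = 4 - (-504 - 19241)/3 = 4 - ⅓*(-19745) = 4 + 19745/3 = 19757/3 ≈ 6585.7)
6399/w + I/m(-8) = 6399/(19757/3) + 43178/(√(-3577 - 8)) = 6399*(3/19757) + 43178/(√(-3585)) = 19197/19757 + 43178/((I*√3585)) = 19197/19757 + 43178*(-I*√3585/3585) = 19197/19757 - 43178*I*√3585/3585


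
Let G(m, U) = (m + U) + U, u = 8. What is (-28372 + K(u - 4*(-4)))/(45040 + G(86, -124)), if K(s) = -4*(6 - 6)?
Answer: -14186/22439 ≈ -0.63220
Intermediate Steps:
G(m, U) = m + 2*U (G(m, U) = (U + m) + U = m + 2*U)
K(s) = 0 (K(s) = -4*0 = 0)
(-28372 + K(u - 4*(-4)))/(45040 + G(86, -124)) = (-28372 + 0)/(45040 + (86 + 2*(-124))) = -28372/(45040 + (86 - 248)) = -28372/(45040 - 162) = -28372/44878 = -28372*1/44878 = -14186/22439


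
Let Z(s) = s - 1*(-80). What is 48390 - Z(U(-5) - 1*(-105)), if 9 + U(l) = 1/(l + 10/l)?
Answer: 337499/7 ≈ 48214.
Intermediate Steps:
U(l) = -9 + 1/(l + 10/l)
Z(s) = 80 + s (Z(s) = s + 80 = 80 + s)
48390 - Z(U(-5) - 1*(-105)) = 48390 - (80 + ((-90 - 5 - 9*(-5)**2)/(10 + (-5)**2) - 1*(-105))) = 48390 - (80 + ((-90 - 5 - 9*25)/(10 + 25) + 105)) = 48390 - (80 + ((-90 - 5 - 225)/35 + 105)) = 48390 - (80 + ((1/35)*(-320) + 105)) = 48390 - (80 + (-64/7 + 105)) = 48390 - (80 + 671/7) = 48390 - 1*1231/7 = 48390 - 1231/7 = 337499/7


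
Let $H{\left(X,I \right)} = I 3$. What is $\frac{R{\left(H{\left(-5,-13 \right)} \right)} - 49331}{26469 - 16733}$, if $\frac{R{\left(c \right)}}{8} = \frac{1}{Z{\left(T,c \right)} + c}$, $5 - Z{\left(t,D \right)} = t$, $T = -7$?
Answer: $- \frac{1331945}{262872} \approx -5.0669$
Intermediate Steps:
$Z{\left(t,D \right)} = 5 - t$
$H{\left(X,I \right)} = 3 I$
$R{\left(c \right)} = \frac{8}{12 + c}$ ($R{\left(c \right)} = \frac{8}{\left(5 - -7\right) + c} = \frac{8}{\left(5 + 7\right) + c} = \frac{8}{12 + c}$)
$\frac{R{\left(H{\left(-5,-13 \right)} \right)} - 49331}{26469 - 16733} = \frac{\frac{8}{12 + 3 \left(-13\right)} - 49331}{26469 - 16733} = \frac{\frac{8}{12 - 39} - 49331}{9736} = \left(\frac{8}{-27} - 49331\right) \frac{1}{9736} = \left(8 \left(- \frac{1}{27}\right) - 49331\right) \frac{1}{9736} = \left(- \frac{8}{27} - 49331\right) \frac{1}{9736} = \left(- \frac{1331945}{27}\right) \frac{1}{9736} = - \frac{1331945}{262872}$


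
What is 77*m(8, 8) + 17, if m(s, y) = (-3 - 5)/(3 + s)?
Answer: -39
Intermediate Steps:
m(s, y) = -8/(3 + s)
77*m(8, 8) + 17 = 77*(-8/(3 + 8)) + 17 = 77*(-8/11) + 17 = -56 + 17 = -39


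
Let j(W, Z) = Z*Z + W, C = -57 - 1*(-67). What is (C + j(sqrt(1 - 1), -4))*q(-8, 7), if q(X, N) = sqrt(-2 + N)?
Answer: 26*sqrt(5) ≈ 58.138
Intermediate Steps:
C = 10 (C = -57 + 67 = 10)
j(W, Z) = W + Z**2 (j(W, Z) = Z**2 + W = W + Z**2)
(C + j(sqrt(1 - 1), -4))*q(-8, 7) = (10 + (sqrt(1 - 1) + (-4)**2))*sqrt(-2 + 7) = (10 + (sqrt(0) + 16))*sqrt(5) = (10 + (0 + 16))*sqrt(5) = (10 + 16)*sqrt(5) = 26*sqrt(5)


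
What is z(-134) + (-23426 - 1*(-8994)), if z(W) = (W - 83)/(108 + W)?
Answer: -375015/26 ≈ -14424.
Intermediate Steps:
z(W) = (-83 + W)/(108 + W)
z(-134) + (-23426 - 1*(-8994)) = (-83 - 134)/(108 - 134) + (-23426 - 1*(-8994)) = -217/(-26) + (-23426 + 8994) = -1/26*(-217) - 14432 = 217/26 - 14432 = -375015/26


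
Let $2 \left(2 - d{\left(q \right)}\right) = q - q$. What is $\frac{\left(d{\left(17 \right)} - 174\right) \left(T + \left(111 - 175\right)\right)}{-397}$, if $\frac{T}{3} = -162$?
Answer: $- \frac{94600}{397} \approx -238.29$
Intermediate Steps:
$T = -486$ ($T = 3 \left(-162\right) = -486$)
$d{\left(q \right)} = 2$ ($d{\left(q \right)} = 2 - \frac{q - q}{2} = 2 - 0 = 2 + 0 = 2$)
$\frac{\left(d{\left(17 \right)} - 174\right) \left(T + \left(111 - 175\right)\right)}{-397} = \frac{\left(2 - 174\right) \left(-486 + \left(111 - 175\right)\right)}{-397} = - 172 \left(-486 + \left(111 - 175\right)\right) \left(- \frac{1}{397}\right) = - 172 \left(-486 - 64\right) \left(- \frac{1}{397}\right) = \left(-172\right) \left(-550\right) \left(- \frac{1}{397}\right) = 94600 \left(- \frac{1}{397}\right) = - \frac{94600}{397}$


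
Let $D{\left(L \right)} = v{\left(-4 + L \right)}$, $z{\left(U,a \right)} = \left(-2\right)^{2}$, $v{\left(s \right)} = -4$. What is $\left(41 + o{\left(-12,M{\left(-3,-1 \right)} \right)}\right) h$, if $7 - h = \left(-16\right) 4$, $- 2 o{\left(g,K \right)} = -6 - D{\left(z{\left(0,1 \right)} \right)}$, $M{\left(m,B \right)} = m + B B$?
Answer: $2982$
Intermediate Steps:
$M{\left(m,B \right)} = m + B^{2}$
$z{\left(U,a \right)} = 4$
$D{\left(L \right)} = -4$
$o{\left(g,K \right)} = 1$ ($o{\left(g,K \right)} = - \frac{-6 - -4}{2} = - \frac{-6 + 4}{2} = \left(- \frac{1}{2}\right) \left(-2\right) = 1$)
$h = 71$ ($h = 7 - \left(-16\right) 4 = 7 - -64 = 7 + 64 = 71$)
$\left(41 + o{\left(-12,M{\left(-3,-1 \right)} \right)}\right) h = \left(41 + 1\right) 71 = 42 \cdot 71 = 2982$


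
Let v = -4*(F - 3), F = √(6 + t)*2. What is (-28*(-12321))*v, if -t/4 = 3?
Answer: 4139856 - 2759904*I*√6 ≈ 4.1399e+6 - 6.7604e+6*I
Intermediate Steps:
t = -12 (t = -4*3 = -12)
F = 2*I*√6 (F = √(6 - 12)*2 = √(-6)*2 = (I*√6)*2 = 2*I*√6 ≈ 4.899*I)
v = 12 - 8*I*√6 (v = -4*(2*I*√6 - 3) = -4*(-3 + 2*I*√6) = 12 - 8*I*√6 ≈ 12.0 - 19.596*I)
(-28*(-12321))*v = (-28*(-12321))*(12 - 8*I*√6) = 344988*(12 - 8*I*√6) = 4139856 - 2759904*I*√6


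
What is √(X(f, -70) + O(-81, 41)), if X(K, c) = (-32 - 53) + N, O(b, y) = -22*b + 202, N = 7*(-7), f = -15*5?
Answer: 5*√74 ≈ 43.012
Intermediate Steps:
f = -75
N = -49
O(b, y) = 202 - 22*b
X(K, c) = -134 (X(K, c) = (-32 - 53) - 49 = -85 - 49 = -134)
√(X(f, -70) + O(-81, 41)) = √(-134 + (202 - 22*(-81))) = √(-134 + (202 + 1782)) = √(-134 + 1984) = √1850 = 5*√74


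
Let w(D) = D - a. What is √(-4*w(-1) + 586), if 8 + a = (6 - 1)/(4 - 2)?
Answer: 2*√142 ≈ 23.833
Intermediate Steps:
a = -11/2 (a = -8 + (6 - 1)/(4 - 2) = -8 + 5/2 = -11/2 ≈ -5.5000)
w(D) = 11/2 + D (w(D) = D - 1*(-11/2) = D + 11/2 = 11/2 + D)
√(-4*w(-1) + 586) = √(-4*(11/2 - 1) + 586) = √(-4*9/2 + 586) = √(-18 + 586) = √568 = 2*√142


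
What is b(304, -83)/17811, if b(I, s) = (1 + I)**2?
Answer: 93025/17811 ≈ 5.2229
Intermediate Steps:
b(304, -83)/17811 = (1 + 304)**2/17811 = 305**2*(1/17811) = 93025*(1/17811) = 93025/17811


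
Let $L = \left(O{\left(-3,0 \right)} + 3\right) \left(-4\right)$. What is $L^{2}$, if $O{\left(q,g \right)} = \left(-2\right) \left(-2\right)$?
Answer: $784$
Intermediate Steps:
$O{\left(q,g \right)} = 4$
$L = -28$ ($L = \left(4 + 3\right) \left(-4\right) = 7 \left(-4\right) = -28$)
$L^{2} = \left(-28\right)^{2} = 784$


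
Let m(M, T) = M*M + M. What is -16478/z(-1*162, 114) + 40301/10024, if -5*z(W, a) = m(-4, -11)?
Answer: 206590243/30072 ≈ 6869.9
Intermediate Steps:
m(M, T) = M + M**2 (m(M, T) = M**2 + M = M + M**2)
z(W, a) = -12/5 (z(W, a) = -(-4)*(1 - 4)/5 = -(-4)*(-3)/5 = -1/5*12 = -12/5)
-16478/z(-1*162, 114) + 40301/10024 = -16478/(-12/5) + 40301/10024 = -16478*(-5/12) + 40301*(1/10024) = 41195/6 + 40301/10024 = 206590243/30072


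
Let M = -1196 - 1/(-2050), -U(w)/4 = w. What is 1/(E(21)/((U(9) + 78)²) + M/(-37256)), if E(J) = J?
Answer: 1603870800/70581479 ≈ 22.724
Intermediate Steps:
U(w) = -4*w
M = -2451799/2050 (M = -1196 - 1*(-1/2050) = -1196 + 1/2050 = -2451799/2050 ≈ -1196.0)
1/(E(21)/((U(9) + 78)²) + M/(-37256)) = 1/(21/((-4*9 + 78)²) - 2451799/2050/(-37256)) = 1/(21/((-36 + 78)²) - 2451799/2050*(-1/37256)) = 1/(21/(42²) + 2451799/76374800) = 1/(21/1764 + 2451799/76374800) = 1/(21*(1/1764) + 2451799/76374800) = 1/(1/84 + 2451799/76374800) = 1/(70581479/1603870800) = 1603870800/70581479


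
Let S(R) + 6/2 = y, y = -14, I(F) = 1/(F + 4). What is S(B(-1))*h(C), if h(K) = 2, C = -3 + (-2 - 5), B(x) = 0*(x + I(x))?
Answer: -34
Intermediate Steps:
I(F) = 1/(4 + F)
B(x) = 0 (B(x) = 0*(x + 1/(4 + x)) = 0)
S(R) = -17 (S(R) = -3 - 14 = -17)
C = -10 (C = -3 - 7 = -10)
S(B(-1))*h(C) = -17*2 = -34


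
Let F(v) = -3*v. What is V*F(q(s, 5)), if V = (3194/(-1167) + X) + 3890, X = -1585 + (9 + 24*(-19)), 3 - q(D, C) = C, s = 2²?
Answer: 4330184/389 ≈ 11132.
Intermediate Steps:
s = 4
q(D, C) = 3 - C
X = -2032 (X = -1585 + (9 - 456) = -1585 - 447 = -2032)
V = 2165092/1167 (V = (3194/(-1167) - 2032) + 3890 = (3194*(-1/1167) - 2032) + 3890 = (-3194/1167 - 2032) + 3890 = -2374538/1167 + 3890 = 2165092/1167 ≈ 1855.3)
V*F(q(s, 5)) = 2165092*(-3*(3 - 1*5))/1167 = 2165092*(-3*(3 - 5))/1167 = 2165092*(-3*(-2))/1167 = (2165092/1167)*6 = 4330184/389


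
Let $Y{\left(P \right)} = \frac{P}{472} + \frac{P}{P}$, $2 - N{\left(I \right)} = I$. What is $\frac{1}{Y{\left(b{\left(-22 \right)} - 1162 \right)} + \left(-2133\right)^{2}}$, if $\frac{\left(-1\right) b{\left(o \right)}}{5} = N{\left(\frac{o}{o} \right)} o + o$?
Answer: $\frac{236}{1073726369} \approx 2.198 \cdot 10^{-7}$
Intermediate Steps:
$N{\left(I \right)} = 2 - I$
$b{\left(o \right)} = - 10 o$ ($b{\left(o \right)} = - 5 \left(\left(2 - \frac{o}{o}\right) o + o\right) = - 5 \left(\left(2 - 1\right) o + o\right) = - 5 \left(1 o + o\right) = - 5 \left(o + o\right) = - 5 \cdot 2 o = - 10 o$)
$Y{\left(P \right)} = 1 + \frac{P}{472}$ ($Y{\left(P \right)} = P \frac{1}{472} + 1 = \frac{P}{472} + 1 = 1 + \frac{P}{472}$)
$\frac{1}{Y{\left(b{\left(-22 \right)} - 1162 \right)} + \left(-2133\right)^{2}} = \frac{1}{\left(1 + \frac{\left(-10\right) \left(-22\right) - 1162}{472}\right) + \left(-2133\right)^{2}} = \frac{1}{\left(1 + \frac{220 - 1162}{472}\right) + 4549689} = \frac{1}{\left(1 + \frac{1}{472} \left(-942\right)\right) + 4549689} = \frac{1}{\left(1 - \frac{471}{236}\right) + 4549689} = \frac{1}{- \frac{235}{236} + 4549689} = \frac{1}{\frac{1073726369}{236}} = \frac{236}{1073726369}$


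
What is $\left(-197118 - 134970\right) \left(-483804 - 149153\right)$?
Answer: $210197424216$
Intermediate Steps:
$\left(-197118 - 134970\right) \left(-483804 - 149153\right) = \left(-332088\right) \left(-632957\right) = 210197424216$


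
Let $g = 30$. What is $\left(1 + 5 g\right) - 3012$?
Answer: $-2861$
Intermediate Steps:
$\left(1 + 5 g\right) - 3012 = \left(1 + 5 \cdot 30\right) - 3012 = \left(1 + 150\right) - 3012 = 151 - 3012 = -2861$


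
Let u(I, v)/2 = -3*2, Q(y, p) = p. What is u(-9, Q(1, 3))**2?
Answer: 144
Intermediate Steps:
u(I, v) = -12 (u(I, v) = 2*(-3*2) = 2*(-6) = -12)
u(-9, Q(1, 3))**2 = (-12)**2 = 144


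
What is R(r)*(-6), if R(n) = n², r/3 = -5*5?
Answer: -33750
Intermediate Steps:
r = -75 (r = 3*(-5*5) = 3*(-25) = -75)
R(r)*(-6) = (-75)²*(-6) = 5625*(-6) = -33750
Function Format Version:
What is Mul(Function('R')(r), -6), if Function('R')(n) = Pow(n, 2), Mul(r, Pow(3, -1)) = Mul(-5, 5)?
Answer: -33750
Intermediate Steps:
r = -75 (r = Mul(3, Mul(-5, 5)) = Mul(3, -25) = -75)
Mul(Function('R')(r), -6) = Mul(Pow(-75, 2), -6) = Mul(5625, -6) = -33750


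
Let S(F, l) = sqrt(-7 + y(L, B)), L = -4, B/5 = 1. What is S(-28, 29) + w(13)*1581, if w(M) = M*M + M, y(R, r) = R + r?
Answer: 287742 + I*sqrt(6) ≈ 2.8774e+5 + 2.4495*I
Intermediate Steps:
B = 5 (B = 5*1 = 5)
S(F, l) = I*sqrt(6) (S(F, l) = sqrt(-7 + (-4 + 5)) = sqrt(-7 + 1) = sqrt(-6) = I*sqrt(6))
w(M) = M + M**2 (w(M) = M**2 + M = M + M**2)
S(-28, 29) + w(13)*1581 = I*sqrt(6) + (13*(1 + 13))*1581 = I*sqrt(6) + (13*14)*1581 = I*sqrt(6) + 182*1581 = I*sqrt(6) + 287742 = 287742 + I*sqrt(6)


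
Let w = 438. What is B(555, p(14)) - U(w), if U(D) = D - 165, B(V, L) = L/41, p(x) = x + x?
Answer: -11165/41 ≈ -272.32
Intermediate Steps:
p(x) = 2*x
B(V, L) = L/41 (B(V, L) = L*(1/41) = L/41)
U(D) = -165 + D
B(555, p(14)) - U(w) = (2*14)/41 - (-165 + 438) = (1/41)*28 - 1*273 = 28/41 - 273 = -11165/41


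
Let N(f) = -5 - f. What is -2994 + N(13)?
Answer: -3012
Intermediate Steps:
-2994 + N(13) = -2994 + (-5 - 1*13) = -2994 + (-5 - 13) = -2994 - 18 = -3012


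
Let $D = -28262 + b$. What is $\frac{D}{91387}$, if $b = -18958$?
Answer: $- \frac{47220}{91387} \approx -0.5167$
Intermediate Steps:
$D = -47220$ ($D = -28262 - 18958 = -47220$)
$\frac{D}{91387} = - \frac{47220}{91387}$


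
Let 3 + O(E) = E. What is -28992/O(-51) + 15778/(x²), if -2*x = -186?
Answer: 1553110/2883 ≈ 538.71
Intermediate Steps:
x = 93 (x = -½*(-186) = 93)
O(E) = -3 + E
-28992/O(-51) + 15778/(x²) = -28992/(-3 - 51) + 15778/(93²) = -28992/(-54) + 15778/8649 = -28992*(-1/54) + 15778*(1/8649) = 4832/9 + 15778/8649 = 1553110/2883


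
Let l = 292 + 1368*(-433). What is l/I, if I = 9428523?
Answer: -592052/9428523 ≈ -0.062794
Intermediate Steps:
l = -592052 (l = 292 - 592344 = -592052)
l/I = -592052/9428523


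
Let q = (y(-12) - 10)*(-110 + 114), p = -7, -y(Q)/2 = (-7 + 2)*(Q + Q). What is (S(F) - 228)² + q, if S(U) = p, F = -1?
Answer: 54225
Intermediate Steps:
y(Q) = 20*Q (y(Q) = -2*(-7 + 2)*(Q + Q) = -(-10)*2*Q = -(-20)*Q = 20*Q)
S(U) = -7
q = -1000 (q = (20*(-12) - 10)*(-110 + 114) = (-240 - 10)*4 = -250*4 = -1000)
(S(F) - 228)² + q = (-7 - 228)² - 1000 = (-235)² - 1000 = 55225 - 1000 = 54225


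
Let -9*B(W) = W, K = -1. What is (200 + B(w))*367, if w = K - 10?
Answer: 664637/9 ≈ 73849.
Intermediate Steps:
w = -11 (w = -1 - 10 = -11)
B(W) = -W/9
(200 + B(w))*367 = (200 - ⅑*(-11))*367 = (200 + 11/9)*367 = (1811/9)*367 = 664637/9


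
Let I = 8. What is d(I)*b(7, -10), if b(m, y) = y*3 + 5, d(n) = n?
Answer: -200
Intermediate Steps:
b(m, y) = 5 + 3*y (b(m, y) = 3*y + 5 = 5 + 3*y)
d(I)*b(7, -10) = 8*(5 + 3*(-10)) = 8*(5 - 30) = 8*(-25) = -200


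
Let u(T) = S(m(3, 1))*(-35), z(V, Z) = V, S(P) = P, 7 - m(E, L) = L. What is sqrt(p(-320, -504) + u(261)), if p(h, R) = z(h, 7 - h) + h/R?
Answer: 5*I*sqrt(9338)/21 ≈ 23.008*I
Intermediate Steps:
m(E, L) = 7 - L
p(h, R) = h + h/R
u(T) = -210 (u(T) = (7 - 1*1)*(-35) = (7 - 1)*(-35) = 6*(-35) = -210)
sqrt(p(-320, -504) + u(261)) = sqrt((-320 - 320/(-504)) - 210) = sqrt((-320 - 320*(-1/504)) - 210) = sqrt((-320 + 40/63) - 210) = sqrt(-20120/63 - 210) = sqrt(-33350/63) = 5*I*sqrt(9338)/21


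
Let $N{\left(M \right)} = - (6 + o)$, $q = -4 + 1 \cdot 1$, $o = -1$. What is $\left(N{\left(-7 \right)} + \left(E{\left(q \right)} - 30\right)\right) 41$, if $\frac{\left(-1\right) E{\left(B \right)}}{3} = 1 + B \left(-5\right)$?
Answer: $-3403$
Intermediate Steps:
$q = -3$ ($q = -4 + 1 = -3$)
$E{\left(B \right)} = -3 + 15 B$ ($E{\left(B \right)} = - 3 \left(1 + B \left(-5\right)\right) = - 3 \left(1 - 5 B\right) = -3 + 15 B$)
$N{\left(M \right)} = -5$ ($N{\left(M \right)} = - (6 - 1) = \left(-1\right) 5 = -5$)
$\left(N{\left(-7 \right)} + \left(E{\left(q \right)} - 30\right)\right) 41 = \left(-5 + \left(\left(-3 + 15 \left(-3\right)\right) - 30\right)\right) 41 = \left(-5 - 78\right) 41 = \left(-83\right) 41 = -3403$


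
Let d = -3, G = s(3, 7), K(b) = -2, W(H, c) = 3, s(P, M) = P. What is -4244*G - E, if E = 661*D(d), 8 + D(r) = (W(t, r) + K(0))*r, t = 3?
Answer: -5461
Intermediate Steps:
G = 3
D(r) = -8 + r (D(r) = -8 + (3 - 2)*r = -8 + 1*r = -8 + r)
E = -7271 (E = 661*(-8 - 3) = 661*(-11) = -7271)
-4244*G - E = -4244*3 - 1*(-7271) = -12732 + 7271 = -5461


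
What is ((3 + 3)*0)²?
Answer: 0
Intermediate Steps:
((3 + 3)*0)² = (6*0)² = 0² = 0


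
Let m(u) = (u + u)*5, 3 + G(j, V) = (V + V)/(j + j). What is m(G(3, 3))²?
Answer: 400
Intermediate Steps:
G(j, V) = -3 + V/j (G(j, V) = -3 + (V + V)/(j + j) = -3 + (2*V)/((2*j)) = -3 + (2*V)*(1/(2*j)) = -3 + V/j)
m(u) = 10*u (m(u) = (2*u)*5 = 10*u)
m(G(3, 3))² = (10*(-3 + 3/3))² = (10*(-3 + 3*(⅓)))² = (10*(-3 + 1))² = (10*(-2))² = (-20)² = 400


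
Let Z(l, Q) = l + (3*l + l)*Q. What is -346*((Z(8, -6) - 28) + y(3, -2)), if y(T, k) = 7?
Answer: 70930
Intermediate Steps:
Z(l, Q) = l + 4*Q*l (Z(l, Q) = l + (4*l)*Q = l + 4*Q*l)
-346*((Z(8, -6) - 28) + y(3, -2)) = -346*((8*(1 + 4*(-6)) - 28) + 7) = -346*((8*(1 - 24) - 28) + 7) = -346*((8*(-23) - 28) + 7) = -346*((-184 - 28) + 7) = -346*(-212 + 7) = -346*(-205) = 70930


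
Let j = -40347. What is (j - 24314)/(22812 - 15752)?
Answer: -64661/7060 ≈ -9.1588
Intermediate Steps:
(j - 24314)/(22812 - 15752) = (-40347 - 24314)/(22812 - 15752) = -64661/7060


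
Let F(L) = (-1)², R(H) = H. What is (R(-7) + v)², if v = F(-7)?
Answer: 36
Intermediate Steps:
F(L) = 1
v = 1
(R(-7) + v)² = (-7 + 1)² = (-6)² = 36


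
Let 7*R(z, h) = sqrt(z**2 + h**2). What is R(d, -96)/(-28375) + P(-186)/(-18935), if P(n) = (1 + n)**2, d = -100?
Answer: -6845/3787 - 4*sqrt(1201)/198625 ≈ -1.8082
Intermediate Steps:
R(z, h) = sqrt(h**2 + z**2)/7 (R(z, h) = sqrt(z**2 + h**2)/7 = sqrt(h**2 + z**2)/7)
R(d, -96)/(-28375) + P(-186)/(-18935) = (sqrt((-96)**2 + (-100)**2)/7)/(-28375) + (1 - 186)**2/(-18935) = (sqrt(9216 + 10000)/7)*(-1/28375) + (-185)**2*(-1/18935) = (sqrt(19216)/7)*(-1/28375) + 34225*(-1/18935) = ((4*sqrt(1201))/7)*(-1/28375) - 6845/3787 = (4*sqrt(1201)/7)*(-1/28375) - 6845/3787 = -4*sqrt(1201)/198625 - 6845/3787 = -6845/3787 - 4*sqrt(1201)/198625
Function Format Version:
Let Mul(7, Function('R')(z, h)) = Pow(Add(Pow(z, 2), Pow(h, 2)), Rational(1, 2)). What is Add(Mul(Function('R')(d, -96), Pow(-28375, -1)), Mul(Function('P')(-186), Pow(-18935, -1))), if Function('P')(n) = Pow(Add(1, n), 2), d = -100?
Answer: Add(Rational(-6845, 3787), Mul(Rational(-4, 198625), Pow(1201, Rational(1, 2)))) ≈ -1.8082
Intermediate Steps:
Function('R')(z, h) = Mul(Rational(1, 7), Pow(Add(Pow(h, 2), Pow(z, 2)), Rational(1, 2))) (Function('R')(z, h) = Mul(Rational(1, 7), Pow(Add(Pow(z, 2), Pow(h, 2)), Rational(1, 2))) = Mul(Rational(1, 7), Pow(Add(Pow(h, 2), Pow(z, 2)), Rational(1, 2))))
Add(Mul(Function('R')(d, -96), Pow(-28375, -1)), Mul(Function('P')(-186), Pow(-18935, -1))) = Add(Mul(Mul(Rational(1, 7), Pow(Add(Pow(-96, 2), Pow(-100, 2)), Rational(1, 2))), Pow(-28375, -1)), Mul(Pow(Add(1, -186), 2), Pow(-18935, -1))) = Add(Mul(Mul(Rational(1, 7), Pow(Add(9216, 10000), Rational(1, 2))), Rational(-1, 28375)), Mul(Pow(-185, 2), Rational(-1, 18935))) = Add(Mul(Mul(Rational(1, 7), Pow(19216, Rational(1, 2))), Rational(-1, 28375)), Mul(34225, Rational(-1, 18935))) = Add(Mul(Mul(Rational(1, 7), Mul(4, Pow(1201, Rational(1, 2)))), Rational(-1, 28375)), Rational(-6845, 3787)) = Add(Mul(Mul(Rational(4, 7), Pow(1201, Rational(1, 2))), Rational(-1, 28375)), Rational(-6845, 3787)) = Add(Mul(Rational(-4, 198625), Pow(1201, Rational(1, 2))), Rational(-6845, 3787)) = Add(Rational(-6845, 3787), Mul(Rational(-4, 198625), Pow(1201, Rational(1, 2))))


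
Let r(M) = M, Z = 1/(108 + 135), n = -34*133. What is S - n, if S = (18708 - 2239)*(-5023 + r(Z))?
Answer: -20100764926/243 ≈ -8.2719e+7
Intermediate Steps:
n = -4522
Z = 1/243 ≈ 0.0041152
S = -20101863772/243 (S = (18708 - 2239)*(-5023 + 1/243) = 16469*(-1220588/243) = -20101863772/243 ≈ -8.2724e+7)
S - n = -20101863772/243 - 1*(-4522) = -20101863772/243 + 4522 = -20100764926/243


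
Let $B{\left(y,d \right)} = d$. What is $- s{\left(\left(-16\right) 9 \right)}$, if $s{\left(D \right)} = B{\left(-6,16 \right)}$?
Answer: $-16$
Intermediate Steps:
$s{\left(D \right)} = 16$
$- s{\left(\left(-16\right) 9 \right)} = \left(-1\right) 16 = -16$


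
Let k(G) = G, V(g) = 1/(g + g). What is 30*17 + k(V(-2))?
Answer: 2039/4 ≈ 509.75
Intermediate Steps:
V(g) = 1/(2*g)
30*17 + k(V(-2)) = 30*17 + (½)/(-2) = 510 + (½)*(-½) = 510 - ¼ = 2039/4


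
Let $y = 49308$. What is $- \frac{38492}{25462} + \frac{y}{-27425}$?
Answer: $- \frac{1155561698}{349147675} \approx -3.3097$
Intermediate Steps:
$- \frac{38492}{25462} + \frac{y}{-27425} = - \frac{38492}{25462} + \frac{49308}{-27425} = \left(-38492\right) \frac{1}{25462} + 49308 \left(- \frac{1}{27425}\right) = - \frac{19246}{12731} - \frac{49308}{27425} = - \frac{1155561698}{349147675}$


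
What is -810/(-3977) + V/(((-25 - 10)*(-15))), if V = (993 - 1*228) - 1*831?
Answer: 54256/695975 ≈ 0.077957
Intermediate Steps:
V = -66 (V = (993 - 228) - 831 = 765 - 831 = -66)
-810/(-3977) + V/(((-25 - 10)*(-15))) = -810/(-3977) - 66*(-1/(15*(-25 - 10))) = -810*(-1/3977) - 66/((-35*(-15))) = 810/3977 - 66/525 = 810/3977 - 66*1/525 = 810/3977 - 22/175 = 54256/695975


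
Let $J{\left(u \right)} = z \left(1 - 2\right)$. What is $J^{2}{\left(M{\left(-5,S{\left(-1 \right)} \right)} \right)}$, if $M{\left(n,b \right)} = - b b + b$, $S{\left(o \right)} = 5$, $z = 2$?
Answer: $4$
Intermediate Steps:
$M{\left(n,b \right)} = b - b^{2}$ ($M{\left(n,b \right)} = - b^{2} + b = b - b^{2}$)
$J{\left(u \right)} = -2$ ($J{\left(u \right)} = 2 \left(1 - 2\right) = 2 \left(-1\right) = -2$)
$J^{2}{\left(M{\left(-5,S{\left(-1 \right)} \right)} \right)} = \left(-2\right)^{2} = 4$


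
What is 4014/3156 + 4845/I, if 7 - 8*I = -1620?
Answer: 21476223/855802 ≈ 25.095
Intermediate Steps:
I = 1627/8 (I = 7/8 - ⅛*(-1620) = 7/8 + 405/2 = 1627/8 ≈ 203.38)
4014/3156 + 4845/I = 4014/3156 + 4845/(1627/8) = 4014*(1/3156) + 4845*(8/1627) = 669/526 + 38760/1627 = 21476223/855802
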